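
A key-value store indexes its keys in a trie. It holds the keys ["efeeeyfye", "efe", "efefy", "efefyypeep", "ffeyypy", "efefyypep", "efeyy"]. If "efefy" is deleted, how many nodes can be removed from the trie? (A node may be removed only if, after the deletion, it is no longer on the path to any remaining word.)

A node on "efefy"'s path can go only if nothing else ends at it or branches off below it.
Every node on "efefy" is still needed (e.g. by "efefyypeep"), so nothing is freed.
Nodes removed: 0

0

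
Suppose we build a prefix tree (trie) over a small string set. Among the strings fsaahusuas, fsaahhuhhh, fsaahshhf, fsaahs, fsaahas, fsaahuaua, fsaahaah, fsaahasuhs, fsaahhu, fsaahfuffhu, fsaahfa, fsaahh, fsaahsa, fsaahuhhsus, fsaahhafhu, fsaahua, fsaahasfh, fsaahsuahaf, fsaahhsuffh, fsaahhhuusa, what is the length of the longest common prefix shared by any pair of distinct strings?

Equivalently: take the maximum, over all pairs, of their longest common prefix length.
e.g. "fsaahas" and "fsaahasfh" share the prefix "fsaahas" of length 7; no pair shares a longer one.
Longest shared-prefix length: 7

7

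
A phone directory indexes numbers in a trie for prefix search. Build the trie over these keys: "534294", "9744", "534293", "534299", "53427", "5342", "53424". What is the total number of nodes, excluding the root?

14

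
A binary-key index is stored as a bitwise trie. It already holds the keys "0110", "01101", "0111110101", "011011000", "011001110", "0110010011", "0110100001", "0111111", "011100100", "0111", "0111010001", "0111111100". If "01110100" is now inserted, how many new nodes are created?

0

"01110100" is already a full path in the trie; only an end-marker is added.
No new nodes are needed: 0.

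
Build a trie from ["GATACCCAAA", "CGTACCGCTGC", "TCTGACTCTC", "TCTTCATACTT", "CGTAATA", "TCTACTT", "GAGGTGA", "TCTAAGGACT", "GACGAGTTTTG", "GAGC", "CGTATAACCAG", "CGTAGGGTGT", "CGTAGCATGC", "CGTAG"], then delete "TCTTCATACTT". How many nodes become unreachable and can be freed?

Walk "TCTTCATACTT" from the leaf back toward the root, removing each node that no remaining word uses.
The suffix "TCATACTT" (8 nodes) is used only by "TCTTCATACTT"; the node for "TCT" still has the child "G", so pruning stops there.
Nodes removed: 8

8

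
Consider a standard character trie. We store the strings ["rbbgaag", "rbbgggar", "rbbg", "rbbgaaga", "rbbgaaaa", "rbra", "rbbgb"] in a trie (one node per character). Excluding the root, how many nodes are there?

Insert word by word; a character creates a node only if that edge doesn't already exist:
  "rbbgaag" → 7 new (r, b, b, g, a, a, g)
  "rbbgggar" → prefix "rbbg" already present; 4 new (g, g, a, r)
  "rbbg" → prefix "rbbg" already present; 0 new (none)
  "rbbgaaga" → prefix "rbbgaag" already present; 1 new (a)
  "rbbgaaaa" → prefix "rbbgaa" already present; 2 new (a, a)
  "rbra" → prefix "rb" already present; 2 new (r, a)
  "rbbgb" → prefix "rbbg" already present; 1 new (b)
Total nodes = 7 + 4 + 0 + 1 + 2 + 2 + 1 = 17

17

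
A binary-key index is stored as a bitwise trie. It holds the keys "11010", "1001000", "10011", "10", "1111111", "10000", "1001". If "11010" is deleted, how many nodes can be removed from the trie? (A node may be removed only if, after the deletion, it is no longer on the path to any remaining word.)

After clearing the end-marker at "11010", prune upward until reaching a node still needed by another word.
The suffix "010" (3 nodes) is used only by "11010"; the node for "11" still has the child "1", so pruning stops there.
Nodes removed: 3

3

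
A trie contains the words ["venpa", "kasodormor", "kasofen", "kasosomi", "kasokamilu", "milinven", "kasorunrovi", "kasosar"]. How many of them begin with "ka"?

6

Walk to "ka"; the words in its subtree are exactly those with that prefix.
Matches: "kasodormor", "kasofen", "kasokamilu", "kasorunrovi", "kasosar", "kasosomi"
Count: 6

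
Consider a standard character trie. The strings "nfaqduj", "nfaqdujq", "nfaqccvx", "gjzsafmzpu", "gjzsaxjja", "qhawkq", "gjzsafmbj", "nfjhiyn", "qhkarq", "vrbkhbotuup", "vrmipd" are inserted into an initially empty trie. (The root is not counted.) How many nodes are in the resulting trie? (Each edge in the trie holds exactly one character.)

For each word, the new-node count is its length minus the longest prefix already in the trie:
  "nfaqduj" → 7 new (n, f, a, q, d, u, j)
  "nfaqdujq" → prefix "nfaqduj" already present; 1 new (q)
  "nfaqccvx" → prefix "nfaq" already present; 4 new (c, c, v, x)
  "gjzsafmzpu" → 10 new (g, j, z, s, a, f, m, z, p, u)
  "gjzsaxjja" → prefix "gjzsa" already present; 4 new (x, j, j, a)
  "qhawkq" → 6 new (q, h, a, w, k, q)
  "gjzsafmbj" → prefix "gjzsafm" already present; 2 new (b, j)
  "nfjhiyn" → prefix "nf" already present; 5 new (j, h, i, y, n)
  "qhkarq" → prefix "qh" already present; 4 new (k, a, r, q)
  "vrbkhbotuup" → 11 new (v, r, b, k, h, b, o, t, u, u, p)
  "vrmipd" → prefix "vr" already present; 4 new (m, i, p, d)
Total nodes = 7 + 1 + 4 + 10 + 4 + 6 + 2 + 5 + 4 + 11 + 4 = 58

58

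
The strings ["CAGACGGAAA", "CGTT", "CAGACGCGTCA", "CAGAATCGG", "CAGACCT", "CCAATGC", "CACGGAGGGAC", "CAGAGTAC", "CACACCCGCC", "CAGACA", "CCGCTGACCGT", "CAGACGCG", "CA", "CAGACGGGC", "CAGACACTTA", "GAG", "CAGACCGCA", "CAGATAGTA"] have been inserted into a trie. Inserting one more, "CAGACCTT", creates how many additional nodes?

The longest prefix of "CAGACCTT" already in the trie is "CAGACCT" (length 7).
Each of the 1 remaining characters creates one node.

1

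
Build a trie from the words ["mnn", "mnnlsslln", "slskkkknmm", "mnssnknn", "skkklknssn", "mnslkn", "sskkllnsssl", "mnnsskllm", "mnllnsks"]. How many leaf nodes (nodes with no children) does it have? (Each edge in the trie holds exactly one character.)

A leaf is a node with no children — equivalently, the end of a word that is not a proper prefix of any other stored word.
Those words: "mnllnsks", "mnnlsslln", "mnnsskllm", "mnslkn", "mnssnknn", "skkklknssn", "slskkkknmm", "sskkllnsssl"
Leaf count: 8

8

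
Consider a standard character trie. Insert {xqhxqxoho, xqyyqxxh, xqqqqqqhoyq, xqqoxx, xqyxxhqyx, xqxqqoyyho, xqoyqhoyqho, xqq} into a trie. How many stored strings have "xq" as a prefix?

8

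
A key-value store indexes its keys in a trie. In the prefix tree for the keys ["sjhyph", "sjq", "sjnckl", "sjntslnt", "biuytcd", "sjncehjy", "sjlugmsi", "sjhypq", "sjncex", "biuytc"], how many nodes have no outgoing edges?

9

Leaves are exactly the stored words that no other stored word extends.
Those words: "biuytcd", "sjhyph", "sjhypq", "sjlugmsi", "sjncehjy", "sjncex", "sjnckl", "sjntslnt", "sjq"
Leaf count: 9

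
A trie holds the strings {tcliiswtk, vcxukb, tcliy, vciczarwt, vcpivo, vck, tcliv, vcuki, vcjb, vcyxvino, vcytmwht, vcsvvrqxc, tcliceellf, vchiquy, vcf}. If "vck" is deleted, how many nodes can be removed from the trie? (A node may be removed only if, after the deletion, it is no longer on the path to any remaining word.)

1

A node on "vck"'s path can go only if nothing else ends at it or branches off below it.
The suffix "k" (1 node) is used only by "vck"; the node for "vc" still has the child "x", so pruning stops there.
Nodes removed: 1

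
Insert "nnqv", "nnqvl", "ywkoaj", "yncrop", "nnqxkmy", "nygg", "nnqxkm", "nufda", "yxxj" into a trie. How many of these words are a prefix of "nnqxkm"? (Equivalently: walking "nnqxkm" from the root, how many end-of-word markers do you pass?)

Check each prefix of "nnqxkm" against the stored set — each match is an end-marker on the path.
Prefixes of the query that are stored words: "nnqxkm"
Count: 1

1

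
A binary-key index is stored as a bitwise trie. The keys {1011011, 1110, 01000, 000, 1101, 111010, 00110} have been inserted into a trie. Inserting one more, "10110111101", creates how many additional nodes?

The longest prefix of "10110111101" already in the trie is "1011011" (length 7).
New nodes needed: |"10110111101"| − 7 = 11 − 7 = 4.

4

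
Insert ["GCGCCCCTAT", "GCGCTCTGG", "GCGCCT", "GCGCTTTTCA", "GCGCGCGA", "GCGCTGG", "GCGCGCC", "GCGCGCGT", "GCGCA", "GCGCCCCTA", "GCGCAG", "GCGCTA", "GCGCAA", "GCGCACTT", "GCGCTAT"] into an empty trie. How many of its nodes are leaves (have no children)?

12

Leaves are exactly the stored words that no other stored word extends.
Those words: "GCGCAA", "GCGCACTT", "GCGCAG", "GCGCCCCTAT", "GCGCCT", "GCGCGCC", "GCGCGCGA", "GCGCGCGT", "GCGCTAT", "GCGCTCTGG", "GCGCTGG", "GCGCTTTTCA"
Leaf count: 12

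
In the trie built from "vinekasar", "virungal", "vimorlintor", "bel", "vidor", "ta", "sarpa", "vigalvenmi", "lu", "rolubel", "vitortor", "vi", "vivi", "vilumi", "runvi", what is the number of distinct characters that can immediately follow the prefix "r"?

2

The children of the "r" node are the distinct next characters among strings starting with "r".
Characters that immediately follow "r" among the stored strings: {o, u}.
That node has 2 child edges.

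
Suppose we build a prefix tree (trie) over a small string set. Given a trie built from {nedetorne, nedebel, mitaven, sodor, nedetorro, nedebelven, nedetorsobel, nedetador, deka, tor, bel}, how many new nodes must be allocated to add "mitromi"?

4

The longest prefix of "mitromi" already in the trie is "mit" (length 3).
New nodes needed: |"mitromi"| − 3 = 7 − 3 = 4.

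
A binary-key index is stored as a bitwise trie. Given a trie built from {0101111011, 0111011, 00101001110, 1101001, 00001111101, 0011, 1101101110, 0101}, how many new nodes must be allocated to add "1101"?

0

"1101" is already a full path in the trie; only an end-marker is added.
No new nodes are needed: 0.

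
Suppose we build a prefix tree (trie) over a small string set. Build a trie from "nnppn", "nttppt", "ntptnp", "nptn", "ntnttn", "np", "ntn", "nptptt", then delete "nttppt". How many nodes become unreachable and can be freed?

4

A node on "nttppt"'s path can go only if nothing else ends at it or branches off below it.
The suffix "tppt" (4 nodes) is used only by "nttppt"; the node for "nt" still has the child "p", so pruning stops there.
Nodes removed: 4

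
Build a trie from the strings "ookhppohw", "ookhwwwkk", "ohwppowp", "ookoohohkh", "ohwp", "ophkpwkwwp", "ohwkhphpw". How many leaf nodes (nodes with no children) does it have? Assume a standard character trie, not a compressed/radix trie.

6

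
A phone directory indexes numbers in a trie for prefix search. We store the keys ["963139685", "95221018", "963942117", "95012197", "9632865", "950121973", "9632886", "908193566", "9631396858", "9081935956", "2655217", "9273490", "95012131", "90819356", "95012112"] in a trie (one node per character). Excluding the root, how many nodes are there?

Insert word by word; a character creates a node only if that edge doesn't already exist:
  "963139685" → 9 new (9, 6, 3, 1, 3, 9, 6, 8, 5)
  "95221018" → prefix "9" already present; 7 new (5, 2, 2, 1, 0, 1, 8)
  "963942117" → prefix "963" already present; 6 new (9, 4, 2, 1, 1, 7)
  "95012197" → prefix "95" already present; 6 new (0, 1, 2, 1, 9, 7)
  "9632865" → prefix "963" already present; 4 new (2, 8, 6, 5)
  "950121973" → prefix "95012197" already present; 1 new (3)
  "9632886" → prefix "96328" already present; 2 new (8, 6)
  "908193566" → prefix "9" already present; 8 new (0, 8, 1, 9, 3, 5, 6, 6)
  "9631396858" → prefix "963139685" already present; 1 new (8)
  "9081935956" → prefix "9081935" already present; 3 new (9, 5, 6)
  "2655217" → 7 new (2, 6, 5, 5, 2, 1, 7)
  "9273490" → prefix "9" already present; 6 new (2, 7, 3, 4, 9, 0)
  "95012131" → prefix "950121" already present; 2 new (3, 1)
  "90819356" → prefix "90819356" already present; 0 new (none)
  "95012112" → prefix "950121" already present; 2 new (1, 2)
Total nodes = 9 + 7 + 6 + 6 + 4 + 1 + 2 + 8 + 1 + 3 + 7 + 6 + 2 + 0 + 2 = 64

64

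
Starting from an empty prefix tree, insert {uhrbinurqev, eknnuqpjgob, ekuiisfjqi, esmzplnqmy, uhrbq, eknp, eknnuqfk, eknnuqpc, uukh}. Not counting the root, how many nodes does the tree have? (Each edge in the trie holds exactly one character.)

47

Insert word by word; a character creates a node only if that edge doesn't already exist:
  "uhrbinurqev" → 11 new (u, h, r, b, i, n, u, r, q, e, v)
  "eknnuqpjgob" → 11 new (e, k, n, n, u, q, p, j, g, o, b)
  "ekuiisfjqi" → prefix "ek" already present; 8 new (u, i, i, s, f, j, q, i)
  "esmzplnqmy" → prefix "e" already present; 9 new (s, m, z, p, l, n, q, m, y)
  "uhrbq" → prefix "uhrb" already present; 1 new (q)
  "eknp" → prefix "ekn" already present; 1 new (p)
  "eknnuqfk" → prefix "eknnuq" already present; 2 new (f, k)
  "eknnuqpc" → prefix "eknnuqp" already present; 1 new (c)
  "uukh" → prefix "u" already present; 3 new (u, k, h)
Total nodes = 11 + 11 + 8 + 9 + 1 + 1 + 2 + 1 + 3 = 47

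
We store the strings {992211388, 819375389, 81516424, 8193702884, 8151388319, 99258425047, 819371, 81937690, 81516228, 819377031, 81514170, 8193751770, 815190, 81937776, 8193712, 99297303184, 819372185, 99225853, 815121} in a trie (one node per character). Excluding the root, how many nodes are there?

85

Insert word by word; a character creates a node only if that edge doesn't already exist:
  "992211388" → 9 new (9, 9, 2, 2, 1, 1, 3, 8, 8)
  "819375389" → 9 new (8, 1, 9, 3, 7, 5, 3, 8, 9)
  "81516424" → prefix "81" already present; 6 new (5, 1, 6, 4, 2, 4)
  "8193702884" → prefix "81937" already present; 5 new (0, 2, 8, 8, 4)
  "8151388319" → prefix "8151" already present; 6 new (3, 8, 8, 3, 1, 9)
  "99258425047" → prefix "992" already present; 8 new (5, 8, 4, 2, 5, 0, 4, 7)
  "819371" → prefix "81937" already present; 1 new (1)
  "81937690" → prefix "81937" already present; 3 new (6, 9, 0)
  "81516228" → prefix "81516" already present; 3 new (2, 2, 8)
  "819377031" → prefix "81937" already present; 4 new (7, 0, 3, 1)
  "81514170" → prefix "8151" already present; 4 new (4, 1, 7, 0)
  "8193751770" → prefix "819375" already present; 4 new (1, 7, 7, 0)
  "815190" → prefix "8151" already present; 2 new (9, 0)
  "81937776" → prefix "819377" already present; 2 new (7, 6)
  "8193712" → prefix "819371" already present; 1 new (2)
  "99297303184" → prefix "992" already present; 8 new (9, 7, 3, 0, 3, 1, 8, 4)
  "819372185" → prefix "81937" already present; 4 new (2, 1, 8, 5)
  "99225853" → prefix "9922" already present; 4 new (5, 8, 5, 3)
  "815121" → prefix "8151" already present; 2 new (2, 1)
Total nodes = 9 + 9 + 6 + 5 + 6 + 8 + 1 + 3 + 3 + 4 + 4 + 4 + 2 + 2 + 1 + 8 + 4 + 4 + 2 = 85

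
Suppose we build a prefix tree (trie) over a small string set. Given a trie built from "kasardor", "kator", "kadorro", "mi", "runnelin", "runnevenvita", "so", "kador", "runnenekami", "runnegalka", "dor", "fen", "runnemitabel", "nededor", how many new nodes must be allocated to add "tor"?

3

Nothing in the trie begins with "t"; the whole of "tor" is new.
3 − 0 = 3 new nodes.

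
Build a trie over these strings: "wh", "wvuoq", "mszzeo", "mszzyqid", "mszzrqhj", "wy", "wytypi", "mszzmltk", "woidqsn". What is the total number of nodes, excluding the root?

35

Insert word by word; a character creates a node only if that edge doesn't already exist:
  "wh" → 2 new (w, h)
  "wvuoq" → prefix "w" already present; 4 new (v, u, o, q)
  "mszzeo" → 6 new (m, s, z, z, e, o)
  "mszzyqid" → prefix "mszz" already present; 4 new (y, q, i, d)
  "mszzrqhj" → prefix "mszz" already present; 4 new (r, q, h, j)
  "wy" → prefix "w" already present; 1 new (y)
  "wytypi" → prefix "wy" already present; 4 new (t, y, p, i)
  "mszzmltk" → prefix "mszz" already present; 4 new (m, l, t, k)
  "woidqsn" → prefix "w" already present; 6 new (o, i, d, q, s, n)
Total nodes = 2 + 4 + 6 + 4 + 4 + 1 + 4 + 4 + 6 = 35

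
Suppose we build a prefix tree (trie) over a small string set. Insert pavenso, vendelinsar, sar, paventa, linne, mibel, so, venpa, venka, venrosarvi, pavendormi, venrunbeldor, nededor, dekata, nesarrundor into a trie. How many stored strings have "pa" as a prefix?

Filter for entries beginning with "pa":
Words under "pa": pavendormi, pavenso, paventa
Count: 3

3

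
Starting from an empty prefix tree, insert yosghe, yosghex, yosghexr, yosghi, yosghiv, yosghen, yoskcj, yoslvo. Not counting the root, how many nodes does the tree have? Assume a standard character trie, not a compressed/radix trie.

17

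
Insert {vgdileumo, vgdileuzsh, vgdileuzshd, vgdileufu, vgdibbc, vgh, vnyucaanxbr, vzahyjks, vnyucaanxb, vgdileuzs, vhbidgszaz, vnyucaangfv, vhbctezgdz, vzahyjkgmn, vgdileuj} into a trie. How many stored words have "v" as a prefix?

Walk to "v"; the words in its subtree are exactly those with that prefix.
Words under "v": vgdibbc, vgdileufu, vgdileuj, vgdileumo, vgdileuzs, vgdileuzsh, vgdileuzshd, vgh, vhbctezgdz, vhbidgszaz, vnyucaangfv, vnyucaanxb, vnyucaanxbr, vzahyjkgmn, vzahyjks
Count: 15

15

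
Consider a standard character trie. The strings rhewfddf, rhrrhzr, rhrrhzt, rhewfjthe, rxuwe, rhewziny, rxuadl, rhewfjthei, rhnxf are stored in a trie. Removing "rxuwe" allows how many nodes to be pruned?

2

A node on "rxuwe"'s path can go only if nothing else ends at it or branches off below it.
The suffix "we" (2 nodes) is used only by "rxuwe"; the node for "rxu" still has the child "a", so pruning stops there.
Nodes removed: 2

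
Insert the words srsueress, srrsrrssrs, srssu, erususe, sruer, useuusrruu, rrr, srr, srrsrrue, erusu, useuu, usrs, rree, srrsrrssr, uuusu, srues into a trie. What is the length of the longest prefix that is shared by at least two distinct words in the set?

The deepest shared node is where two words last agree before diverging.
"srrsrrssr" and "srrsrrssrs" agree on "srrsrrssr" (9 characters) before diverging; nothing deeper is shared.
Longest shared-prefix length: 9

9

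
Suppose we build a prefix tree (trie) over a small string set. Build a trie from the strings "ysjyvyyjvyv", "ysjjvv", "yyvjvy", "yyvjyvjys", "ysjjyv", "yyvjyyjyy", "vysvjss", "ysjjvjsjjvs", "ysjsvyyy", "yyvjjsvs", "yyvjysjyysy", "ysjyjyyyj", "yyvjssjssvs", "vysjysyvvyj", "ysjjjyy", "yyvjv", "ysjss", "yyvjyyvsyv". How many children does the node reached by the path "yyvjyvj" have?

Walk "yyvjyvj" from the root, arriving at one node.
Distinct next characters after "yyvjyvj": y.
That node has 1 child edge.

1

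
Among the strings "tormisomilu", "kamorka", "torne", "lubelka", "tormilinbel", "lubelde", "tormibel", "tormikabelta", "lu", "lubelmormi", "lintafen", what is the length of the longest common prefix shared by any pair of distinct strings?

Equivalently: take the maximum, over all pairs, of their longest common prefix length.
"lubelde" and "lubelka" agree on "lubel" (5 characters) before diverging; nothing deeper is shared.
Longest shared-prefix length: 5

5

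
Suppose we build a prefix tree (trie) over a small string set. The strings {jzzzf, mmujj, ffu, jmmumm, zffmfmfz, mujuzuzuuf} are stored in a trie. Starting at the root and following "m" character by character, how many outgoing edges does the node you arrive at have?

Walk "m" from the root, arriving at one node.
Distinct next characters after "m": m, u.
That node has 2 child edges.

2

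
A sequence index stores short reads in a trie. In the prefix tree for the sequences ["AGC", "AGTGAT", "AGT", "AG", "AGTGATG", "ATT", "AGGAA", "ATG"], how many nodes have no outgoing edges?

Leaves are exactly the stored words that no other stored word extends.
Those words: "AGC", "AGGAA", "AGTGATG", "ATG", "ATT"
Leaf count: 5

5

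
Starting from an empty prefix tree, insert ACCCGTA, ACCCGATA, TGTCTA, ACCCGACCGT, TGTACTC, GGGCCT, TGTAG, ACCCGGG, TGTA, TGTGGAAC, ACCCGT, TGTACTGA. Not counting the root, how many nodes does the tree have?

40

For each word, the new-node count is its length minus the longest prefix already in the trie:
  "ACCCGTA" → 7 new (A, C, C, C, G, T, A)
  "ACCCGATA" → prefix "ACCCG" already present; 3 new (A, T, A)
  "TGTCTA" → 6 new (T, G, T, C, T, A)
  "ACCCGACCGT" → prefix "ACCCGA" already present; 4 new (C, C, G, T)
  "TGTACTC" → prefix "TGT" already present; 4 new (A, C, T, C)
  "GGGCCT" → 6 new (G, G, G, C, C, T)
  "TGTAG" → prefix "TGTA" already present; 1 new (G)
  "ACCCGGG" → prefix "ACCCG" already present; 2 new (G, G)
  "TGTA" → prefix "TGTA" already present; 0 new (none)
  "TGTGGAAC" → prefix "TGT" already present; 5 new (G, G, A, A, C)
  "ACCCGT" → prefix "ACCCGT" already present; 0 new (none)
  "TGTACTGA" → prefix "TGTACT" already present; 2 new (G, A)
Total nodes = 7 + 3 + 6 + 4 + 4 + 6 + 1 + 2 + 0 + 5 + 0 + 2 = 40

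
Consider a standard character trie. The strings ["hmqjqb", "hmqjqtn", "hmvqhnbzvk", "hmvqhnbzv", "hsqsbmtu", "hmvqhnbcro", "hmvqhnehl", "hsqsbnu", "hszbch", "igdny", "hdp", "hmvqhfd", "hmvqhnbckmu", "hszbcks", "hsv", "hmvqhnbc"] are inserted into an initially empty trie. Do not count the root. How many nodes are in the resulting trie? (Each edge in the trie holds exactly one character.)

50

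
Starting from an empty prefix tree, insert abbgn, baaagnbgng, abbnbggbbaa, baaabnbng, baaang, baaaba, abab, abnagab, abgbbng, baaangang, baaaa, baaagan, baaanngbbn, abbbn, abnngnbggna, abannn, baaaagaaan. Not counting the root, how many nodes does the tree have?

72

Insert word by word; a character creates a node only if that edge doesn't already exist:
  "abbgn" → 5 new (a, b, b, g, n)
  "baaagnbgng" → 10 new (b, a, a, a, g, n, b, g, n, g)
  "abbnbggbbaa" → prefix "abb" already present; 8 new (n, b, g, g, b, b, a, a)
  "baaabnbng" → prefix "baaa" already present; 5 new (b, n, b, n, g)
  "baaang" → prefix "baaa" already present; 2 new (n, g)
  "baaaba" → prefix "baaab" already present; 1 new (a)
  "abab" → prefix "ab" already present; 2 new (a, b)
  "abnagab" → prefix "ab" already present; 5 new (n, a, g, a, b)
  "abgbbng" → prefix "ab" already present; 5 new (g, b, b, n, g)
  "baaangang" → prefix "baaang" already present; 3 new (a, n, g)
  "baaaa" → prefix "baaa" already present; 1 new (a)
  "baaagan" → prefix "baaag" already present; 2 new (a, n)
  "baaanngbbn" → prefix "baaan" already present; 5 new (n, g, b, b, n)
  "abbbn" → prefix "abb" already present; 2 new (b, n)
  "abnngnbggna" → prefix "abn" already present; 8 new (n, g, n, b, g, g, n, a)
  "abannn" → prefix "aba" already present; 3 new (n, n, n)
  "baaaagaaan" → prefix "baaaa" already present; 5 new (g, a, a, a, n)
Total nodes = 5 + 10 + 8 + 5 + 2 + 1 + 2 + 5 + 5 + 3 + 1 + 2 + 5 + 2 + 8 + 3 + 5 = 72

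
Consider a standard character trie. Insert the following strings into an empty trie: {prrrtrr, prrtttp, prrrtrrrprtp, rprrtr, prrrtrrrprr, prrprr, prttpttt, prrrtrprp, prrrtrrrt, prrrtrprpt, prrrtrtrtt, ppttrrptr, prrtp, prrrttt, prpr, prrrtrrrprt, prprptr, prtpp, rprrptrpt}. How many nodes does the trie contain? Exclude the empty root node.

64

Count nodes per top-level branch (shared prefixes stored once):
  'p'-branch (ppttrrptr, prpr, prprptr, prrprr, prrrtrprp, prrrtrprpt, prrrtrr, prrrtrrrprr, prrrtrrrprt, prrrtrrrprtp, prrrtrrrt, prrrtrtrtt, prrrttt, prrtp, prrtttp, prtpp, prttpttt): 53 nodes
  'r'-branch (rprrptrpt, rprrtr): 11 nodes
Sum: 64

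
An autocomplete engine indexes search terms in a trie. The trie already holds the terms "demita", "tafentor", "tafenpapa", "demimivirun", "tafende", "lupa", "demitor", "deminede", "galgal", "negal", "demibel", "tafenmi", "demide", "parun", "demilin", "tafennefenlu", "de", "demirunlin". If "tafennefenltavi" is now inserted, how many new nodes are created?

"tafennefenl" is already a path in the trie; the remaining "tavi" must be added.
So 15 − 11 = 4 new nodes.

4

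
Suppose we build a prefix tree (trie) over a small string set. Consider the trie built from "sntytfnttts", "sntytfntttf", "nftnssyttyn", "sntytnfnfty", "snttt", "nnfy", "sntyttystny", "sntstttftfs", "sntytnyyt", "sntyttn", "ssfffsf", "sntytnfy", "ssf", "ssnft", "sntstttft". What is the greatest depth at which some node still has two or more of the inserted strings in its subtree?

Look for the deepest trie node that still has at least two words in its subtree.
e.g. "sntytfntttf" and "sntytfnttts" share the prefix "sntytfnttt" of length 10; no pair shares a longer one.
Longest shared-prefix length: 10

10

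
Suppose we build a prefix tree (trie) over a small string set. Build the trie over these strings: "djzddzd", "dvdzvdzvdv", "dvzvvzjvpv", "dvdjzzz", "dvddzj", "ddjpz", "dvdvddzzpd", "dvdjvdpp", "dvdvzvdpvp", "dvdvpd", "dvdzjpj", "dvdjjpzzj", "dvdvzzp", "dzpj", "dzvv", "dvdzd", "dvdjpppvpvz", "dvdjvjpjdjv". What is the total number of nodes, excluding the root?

83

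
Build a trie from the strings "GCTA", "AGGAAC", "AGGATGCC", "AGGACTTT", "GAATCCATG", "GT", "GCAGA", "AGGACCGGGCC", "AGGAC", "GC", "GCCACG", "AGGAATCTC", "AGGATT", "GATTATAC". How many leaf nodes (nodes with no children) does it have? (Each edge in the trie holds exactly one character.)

12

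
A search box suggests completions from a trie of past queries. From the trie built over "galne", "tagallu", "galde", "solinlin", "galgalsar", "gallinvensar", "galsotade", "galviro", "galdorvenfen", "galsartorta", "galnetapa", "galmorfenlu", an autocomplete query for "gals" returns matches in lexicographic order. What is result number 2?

galsotade

Words with prefix "gals", in lexicographic order: "galsartorta", "galsotade"
The 2nd is galsotade.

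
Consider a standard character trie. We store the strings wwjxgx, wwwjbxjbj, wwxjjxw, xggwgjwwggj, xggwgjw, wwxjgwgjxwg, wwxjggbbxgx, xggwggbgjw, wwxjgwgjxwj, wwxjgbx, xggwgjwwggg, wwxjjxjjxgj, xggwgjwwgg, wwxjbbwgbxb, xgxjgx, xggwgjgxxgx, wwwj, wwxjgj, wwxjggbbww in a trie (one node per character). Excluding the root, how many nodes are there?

For each word, the new-node count is its length minus the longest prefix already in the trie:
  "wwjxgx" → 6 new (w, w, j, x, g, x)
  "wwwjbxjbj" → prefix "ww" already present; 7 new (w, j, b, x, j, b, j)
  "wwxjjxw" → prefix "ww" already present; 5 new (x, j, j, x, w)
  "xggwgjwwggj" → 11 new (x, g, g, w, g, j, w, w, g, g, j)
  "xggwgjw" → prefix "xggwgjw" already present; 0 new (none)
  "wwxjgwgjxwg" → prefix "wwxj" already present; 7 new (g, w, g, j, x, w, g)
  "wwxjggbbxgx" → prefix "wwxjg" already present; 6 new (g, b, b, x, g, x)
  "xggwggbgjw" → prefix "xggwg" already present; 5 new (g, b, g, j, w)
  "wwxjgwgjxwj" → prefix "wwxjgwgjxw" already present; 1 new (j)
  "wwxjgbx" → prefix "wwxjg" already present; 2 new (b, x)
  "xggwgjwwggg" → prefix "xggwgjwwgg" already present; 1 new (g)
  "wwxjjxjjxgj" → prefix "wwxjjx" already present; 5 new (j, j, x, g, j)
  "xggwgjwwgg" → prefix "xggwgjwwgg" already present; 0 new (none)
  "wwxjbbwgbxb" → prefix "wwxj" already present; 7 new (b, b, w, g, b, x, b)
  "xgxjgx" → prefix "xg" already present; 4 new (x, j, g, x)
  "xggwgjgxxgx" → prefix "xggwgj" already present; 5 new (g, x, x, g, x)
  "wwwj" → prefix "wwwj" already present; 0 new (none)
  "wwxjgj" → prefix "wwxjg" already present; 1 new (j)
  "wwxjggbbww" → prefix "wwxjggbb" already present; 2 new (w, w)
Total nodes = 6 + 7 + 5 + 11 + 0 + 7 + 6 + 5 + 1 + 2 + 1 + 5 + 0 + 7 + 4 + 5 + 0 + 1 + 2 = 75

75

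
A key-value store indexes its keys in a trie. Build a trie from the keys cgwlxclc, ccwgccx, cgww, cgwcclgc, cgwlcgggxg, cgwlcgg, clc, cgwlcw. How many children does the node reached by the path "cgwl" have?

2

Walk "cgwl" from the root, arriving at one node.
Distinct next characters after "cgwl": c, x.
That node has 2 child edges.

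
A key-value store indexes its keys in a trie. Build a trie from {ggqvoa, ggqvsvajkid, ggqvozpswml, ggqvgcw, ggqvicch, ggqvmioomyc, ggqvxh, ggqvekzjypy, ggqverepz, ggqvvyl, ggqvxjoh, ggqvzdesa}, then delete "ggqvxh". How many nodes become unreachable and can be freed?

Walk "ggqvxh" from the leaf back toward the root, removing each node that no remaining word uses.
The suffix "h" (1 node) is used only by "ggqvxh"; the node for "ggqvx" still has the child "j", so pruning stops there.
Nodes removed: 1

1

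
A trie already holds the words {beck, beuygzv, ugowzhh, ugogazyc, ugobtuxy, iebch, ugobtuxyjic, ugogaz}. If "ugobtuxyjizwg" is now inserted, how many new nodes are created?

Walking "ugobtuxyjizwg" from the root, the first 10 characters ("ugobtuxyji") follow existing edges; "z" is the first miss.
So 13 − 10 = 3 new nodes.

3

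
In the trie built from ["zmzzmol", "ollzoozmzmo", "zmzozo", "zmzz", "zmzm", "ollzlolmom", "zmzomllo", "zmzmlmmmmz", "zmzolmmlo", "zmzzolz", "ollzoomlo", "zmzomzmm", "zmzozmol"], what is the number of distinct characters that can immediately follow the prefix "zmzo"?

3

Walk "zmzo" from the root, arriving at one node.
Characters that immediately follow "zmzo" among the stored strings: {l, m, z}.
That node has 3 child edges.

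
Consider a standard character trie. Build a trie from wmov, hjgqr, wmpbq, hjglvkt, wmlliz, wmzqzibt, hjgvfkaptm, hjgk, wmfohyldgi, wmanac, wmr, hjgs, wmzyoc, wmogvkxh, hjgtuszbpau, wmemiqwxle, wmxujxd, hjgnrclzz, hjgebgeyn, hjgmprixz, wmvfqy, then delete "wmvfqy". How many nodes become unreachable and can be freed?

A node on "wmvfqy"'s path can go only if nothing else ends at it or branches off below it.
The suffix "vfqy" (4 nodes) is used only by "wmvfqy"; the node for "wm" still has the child "o", so pruning stops there.
Nodes removed: 4

4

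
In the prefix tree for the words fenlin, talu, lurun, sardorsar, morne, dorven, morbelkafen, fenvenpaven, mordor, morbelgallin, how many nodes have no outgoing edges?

10

A leaf is a node with no children — equivalently, the end of a word that is not a proper prefix of any other stored word.
Those words: "dorven", "fenlin", "fenvenpaven", "lurun", "morbelgallin", "morbelkafen", "mordor", "morne", "sardorsar", "talu"
Leaf count: 10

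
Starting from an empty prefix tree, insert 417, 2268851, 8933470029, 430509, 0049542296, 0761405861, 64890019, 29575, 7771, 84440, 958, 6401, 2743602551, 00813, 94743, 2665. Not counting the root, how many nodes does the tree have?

88

Count nodes per top-level branch (shared prefixes stored once):
  '0'-branch (0049542296, 00813, 0761405861): 22 nodes
  '2'-branch (2268851, 2665, 2743602551, 29575): 23 nodes
  '4'-branch (417, 430509): 8 nodes
  '6'-branch (6401, 64890019): 10 nodes
  '7'-branch (7771): 4 nodes
  '8'-branch (84440, 8933470029): 14 nodes
  '9'-branch (94743, 958): 7 nodes
Sum: 88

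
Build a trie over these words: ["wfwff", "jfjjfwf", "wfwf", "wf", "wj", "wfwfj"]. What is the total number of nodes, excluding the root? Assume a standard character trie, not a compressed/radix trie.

14

Count nodes per top-level branch (shared prefixes stored once):
  'j'-branch (jfjjfwf): 7 nodes
  'w'-branch (wf, wfwf, wfwff, wfwfj, wj): 7 nodes
Sum: 14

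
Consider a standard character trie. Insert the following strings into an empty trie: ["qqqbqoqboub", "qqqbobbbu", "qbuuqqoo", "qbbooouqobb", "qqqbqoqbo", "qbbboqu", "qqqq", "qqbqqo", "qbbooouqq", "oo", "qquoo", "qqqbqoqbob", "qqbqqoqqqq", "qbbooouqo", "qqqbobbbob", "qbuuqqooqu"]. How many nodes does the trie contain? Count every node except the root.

56

Trace insertions, counting only characters that open a new branch:
  "qqqbqoqboub" → 11 new (q, q, q, b, q, o, q, b, o, u, b)
  "qqqbobbbu" → prefix "qqqb" already present; 5 new (o, b, b, b, u)
  "qbuuqqoo" → prefix "q" already present; 7 new (b, u, u, q, q, o, o)
  "qbbooouqobb" → prefix "qb" already present; 9 new (b, o, o, o, u, q, o, b, b)
  "qqqbqoqbo" → prefix "qqqbqoqbo" already present; 0 new (none)
  "qbbboqu" → prefix "qbb" already present; 4 new (b, o, q, u)
  "qqqq" → prefix "qqq" already present; 1 new (q)
  "qqbqqo" → prefix "qq" already present; 4 new (b, q, q, o)
  "qbbooouqq" → prefix "qbbooouq" already present; 1 new (q)
  "oo" → 2 new (o, o)
  "qquoo" → prefix "qq" already present; 3 new (u, o, o)
  "qqqbqoqbob" → prefix "qqqbqoqbo" already present; 1 new (b)
  "qqbqqoqqqq" → prefix "qqbqqo" already present; 4 new (q, q, q, q)
  "qbbooouqo" → prefix "qbbooouqo" already present; 0 new (none)
  "qqqbobbbob" → prefix "qqqbobbb" already present; 2 new (o, b)
  "qbuuqqooqu" → prefix "qbuuqqoo" already present; 2 new (q, u)
Total nodes = 11 + 5 + 7 + 9 + 0 + 4 + 1 + 4 + 1 + 2 + 3 + 1 + 4 + 0 + 2 + 2 = 56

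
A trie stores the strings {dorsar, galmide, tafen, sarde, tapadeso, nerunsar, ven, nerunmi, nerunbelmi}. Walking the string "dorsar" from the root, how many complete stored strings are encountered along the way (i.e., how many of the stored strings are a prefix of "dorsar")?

1

Walk "dorsar" from the root; an end-of-word marker is hit whenever a stored word is a prefix of "dorsar".
Prefixes of the query that are stored words: "dorsar"
Count: 1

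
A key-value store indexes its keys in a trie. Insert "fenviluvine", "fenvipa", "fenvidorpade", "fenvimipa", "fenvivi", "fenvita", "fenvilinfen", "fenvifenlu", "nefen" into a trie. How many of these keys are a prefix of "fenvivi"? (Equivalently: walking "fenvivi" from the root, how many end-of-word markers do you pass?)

1

Walk "fenvivi" from the root; an end-of-word marker is hit whenever a stored word is a prefix of "fenvivi".
Prefixes of the query that are stored words: "fenvivi"
Count: 1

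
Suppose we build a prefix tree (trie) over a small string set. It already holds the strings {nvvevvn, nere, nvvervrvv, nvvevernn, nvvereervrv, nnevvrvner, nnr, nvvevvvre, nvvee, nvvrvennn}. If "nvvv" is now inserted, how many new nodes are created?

1

Walking "nvvv" from the root, the first 3 characters ("nvv") follow existing edges; "v" is the first miss.
So 4 − 3 = 1 new nodes.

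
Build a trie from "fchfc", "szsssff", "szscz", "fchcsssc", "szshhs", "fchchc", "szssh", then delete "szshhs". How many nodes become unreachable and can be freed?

3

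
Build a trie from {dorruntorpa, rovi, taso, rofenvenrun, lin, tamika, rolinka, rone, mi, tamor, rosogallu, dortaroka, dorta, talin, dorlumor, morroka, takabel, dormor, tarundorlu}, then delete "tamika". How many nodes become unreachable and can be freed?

3

A node on "tamika"'s path can go only if nothing else ends at it or branches off below it.
The suffix "ika" (3 nodes) is used only by "tamika"; the node for "tam" still has the child "o", so pruning stops there.
Nodes removed: 3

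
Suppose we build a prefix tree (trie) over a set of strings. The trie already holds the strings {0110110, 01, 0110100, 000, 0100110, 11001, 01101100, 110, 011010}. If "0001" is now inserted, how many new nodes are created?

1

The longest prefix of "0001" already in the trie is "000" (length 3).
New nodes needed: |"0001"| − 3 = 4 − 3 = 1.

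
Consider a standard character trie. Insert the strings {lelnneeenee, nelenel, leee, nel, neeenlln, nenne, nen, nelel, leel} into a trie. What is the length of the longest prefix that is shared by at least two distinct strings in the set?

4

The deepest shared node is where two words last agree before diverging.
"nelel" and "nelenel" agree on "nele" (4 characters) before diverging; nothing deeper is shared.
Longest shared-prefix length: 4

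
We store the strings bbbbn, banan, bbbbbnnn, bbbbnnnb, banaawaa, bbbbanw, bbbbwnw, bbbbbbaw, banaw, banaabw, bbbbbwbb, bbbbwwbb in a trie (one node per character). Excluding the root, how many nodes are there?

38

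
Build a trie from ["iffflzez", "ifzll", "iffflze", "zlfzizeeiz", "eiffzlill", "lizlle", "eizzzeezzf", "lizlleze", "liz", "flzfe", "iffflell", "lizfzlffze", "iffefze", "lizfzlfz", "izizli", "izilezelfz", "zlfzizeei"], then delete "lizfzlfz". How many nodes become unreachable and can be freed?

Walk "lizfzlfz" from the leaf back toward the root, removing each node that no remaining word uses.
The suffix "z" (1 node) is used only by "lizfzlfz"; the node for "lizfzlf" still has the child "f", so pruning stops there.
Nodes removed: 1

1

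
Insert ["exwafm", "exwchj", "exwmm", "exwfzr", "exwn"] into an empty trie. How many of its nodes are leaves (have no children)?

5

Leaves are exactly the stored words that no other stored word extends.
Those words: "exwafm", "exwchj", "exwfzr", "exwmm", "exwn"
Leaf count: 5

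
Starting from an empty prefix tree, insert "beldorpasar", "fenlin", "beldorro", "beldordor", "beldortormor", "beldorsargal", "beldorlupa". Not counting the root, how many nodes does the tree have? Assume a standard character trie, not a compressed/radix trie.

38

For each word, the new-node count is its length minus the longest prefix already in the trie:
  "beldorpasar" → 11 new (b, e, l, d, o, r, p, a, s, a, r)
  "fenlin" → 6 new (f, e, n, l, i, n)
  "beldorro" → prefix "beldor" already present; 2 new (r, o)
  "beldordor" → prefix "beldor" already present; 3 new (d, o, r)
  "beldortormor" → prefix "beldor" already present; 6 new (t, o, r, m, o, r)
  "beldorsargal" → prefix "beldor" already present; 6 new (s, a, r, g, a, l)
  "beldorlupa" → prefix "beldor" already present; 4 new (l, u, p, a)
Total nodes = 11 + 6 + 2 + 3 + 6 + 6 + 4 = 38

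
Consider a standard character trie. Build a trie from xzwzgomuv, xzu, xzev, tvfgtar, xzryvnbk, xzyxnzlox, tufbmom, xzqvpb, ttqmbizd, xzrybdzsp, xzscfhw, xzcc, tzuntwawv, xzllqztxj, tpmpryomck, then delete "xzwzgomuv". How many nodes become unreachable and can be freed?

After clearing the end-marker at "xzwzgomuv", prune upward until reaching a node still needed by another word.
The suffix "wzgomuv" (7 nodes) is used only by "xzwzgomuv"; the node for "xz" still has the child "u", so pruning stops there.
Nodes removed: 7

7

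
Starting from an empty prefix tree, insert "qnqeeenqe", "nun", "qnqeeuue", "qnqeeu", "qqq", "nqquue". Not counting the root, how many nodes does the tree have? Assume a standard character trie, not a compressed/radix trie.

Count nodes per top-level branch (shared prefixes stored once):
  'n'-branch (nqquue, nun): 8 nodes
  'q'-branch (qnqeeenqe, qnqeeu, qnqeeuue, qqq): 14 nodes
Sum: 22

22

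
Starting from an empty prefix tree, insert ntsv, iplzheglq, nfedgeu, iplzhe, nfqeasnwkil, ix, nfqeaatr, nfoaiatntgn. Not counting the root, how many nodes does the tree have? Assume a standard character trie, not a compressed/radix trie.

Count nodes per top-level branch (shared prefixes stored once):
  'i'-branch (iplzhe, iplzheglq, ix): 10 nodes
  'n'-branch (nfedgeu, nfoaiatntgn, nfqeaatr, nfqeasnwkil, ntsv): 31 nodes
Sum: 41

41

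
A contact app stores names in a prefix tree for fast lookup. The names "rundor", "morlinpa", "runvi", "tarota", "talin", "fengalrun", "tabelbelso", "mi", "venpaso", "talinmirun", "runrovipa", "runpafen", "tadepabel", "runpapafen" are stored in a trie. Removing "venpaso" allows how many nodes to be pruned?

After clearing the end-marker at "venpaso", prune upward until reaching a node still needed by another word.
No other word shares any prefix with "venpaso", so all 7 of its nodes go.
Nodes removed: 7

7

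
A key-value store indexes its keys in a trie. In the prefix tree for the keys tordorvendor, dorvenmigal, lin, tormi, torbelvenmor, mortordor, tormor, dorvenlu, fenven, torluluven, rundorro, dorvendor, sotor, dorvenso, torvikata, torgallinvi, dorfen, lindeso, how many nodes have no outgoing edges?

A leaf is a node with no children — equivalently, the end of a word that is not a proper prefix of any other stored word.
Those words: "dorfen", "dorvendor", "dorvenlu", "dorvenmigal", "dorvenso", "fenven", "lindeso", "mortordor", "rundorro", "sotor", "torbelvenmor", "tordorvendor", "torgallinvi", "torluluven", "tormi", "tormor", "torvikata"
Leaf count: 17

17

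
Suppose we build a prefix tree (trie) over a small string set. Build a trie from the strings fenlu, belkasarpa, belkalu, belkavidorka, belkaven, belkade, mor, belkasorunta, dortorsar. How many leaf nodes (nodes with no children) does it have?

9

A leaf is a node with no children — equivalently, the end of a word that is not a proper prefix of any other stored word.
Those words: "belkade", "belkalu", "belkasarpa", "belkasorunta", "belkaven", "belkavidorka", "dortorsar", "fenlu", "mor"
Leaf count: 9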